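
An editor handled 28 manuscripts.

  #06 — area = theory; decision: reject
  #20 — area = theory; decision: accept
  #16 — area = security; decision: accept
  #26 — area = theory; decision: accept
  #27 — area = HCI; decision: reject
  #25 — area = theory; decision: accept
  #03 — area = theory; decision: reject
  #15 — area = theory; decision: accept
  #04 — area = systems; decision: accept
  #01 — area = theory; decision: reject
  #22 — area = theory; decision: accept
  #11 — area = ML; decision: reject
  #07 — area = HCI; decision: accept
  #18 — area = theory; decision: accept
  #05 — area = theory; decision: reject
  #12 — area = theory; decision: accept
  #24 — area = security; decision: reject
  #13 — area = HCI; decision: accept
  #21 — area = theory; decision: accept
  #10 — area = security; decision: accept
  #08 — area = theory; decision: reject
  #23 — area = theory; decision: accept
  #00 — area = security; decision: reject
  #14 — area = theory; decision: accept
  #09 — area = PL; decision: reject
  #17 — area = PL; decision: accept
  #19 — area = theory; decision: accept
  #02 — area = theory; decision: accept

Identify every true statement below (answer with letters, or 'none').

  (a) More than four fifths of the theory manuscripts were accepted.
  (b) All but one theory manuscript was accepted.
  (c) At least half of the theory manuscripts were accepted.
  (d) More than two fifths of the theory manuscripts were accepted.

(c), (d)

|A| = 17, |A ∩ B| = 12, |A ∖ B| = 5.
(a) |A ∩ B| / |A| > 4/5: fails.
(b) |A ∖ B| = 1: fails.
(c) |A ∩ B| ≥ |A ∖ B|: holds.
(d) |A ∩ B| / |A| > 2/5: holds.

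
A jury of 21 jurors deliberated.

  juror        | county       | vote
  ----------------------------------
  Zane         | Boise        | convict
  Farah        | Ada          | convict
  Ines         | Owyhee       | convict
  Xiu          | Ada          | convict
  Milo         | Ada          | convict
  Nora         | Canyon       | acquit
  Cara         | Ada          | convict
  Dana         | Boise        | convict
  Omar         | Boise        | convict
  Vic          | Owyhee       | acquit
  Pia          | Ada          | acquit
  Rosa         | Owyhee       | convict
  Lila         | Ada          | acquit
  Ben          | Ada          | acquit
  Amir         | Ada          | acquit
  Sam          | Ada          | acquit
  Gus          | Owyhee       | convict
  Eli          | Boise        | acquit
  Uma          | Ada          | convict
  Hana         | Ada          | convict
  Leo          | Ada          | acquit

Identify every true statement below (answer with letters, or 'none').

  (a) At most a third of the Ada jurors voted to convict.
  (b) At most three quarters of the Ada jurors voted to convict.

(b)

|A| = 12, |A ∩ B| = 6, |A ∖ B| = 6.
(a) |A ∩ B| / |A| ≤ 1/3: fails.
(b) |A ∩ B| / |A| ≤ 3/4: holds.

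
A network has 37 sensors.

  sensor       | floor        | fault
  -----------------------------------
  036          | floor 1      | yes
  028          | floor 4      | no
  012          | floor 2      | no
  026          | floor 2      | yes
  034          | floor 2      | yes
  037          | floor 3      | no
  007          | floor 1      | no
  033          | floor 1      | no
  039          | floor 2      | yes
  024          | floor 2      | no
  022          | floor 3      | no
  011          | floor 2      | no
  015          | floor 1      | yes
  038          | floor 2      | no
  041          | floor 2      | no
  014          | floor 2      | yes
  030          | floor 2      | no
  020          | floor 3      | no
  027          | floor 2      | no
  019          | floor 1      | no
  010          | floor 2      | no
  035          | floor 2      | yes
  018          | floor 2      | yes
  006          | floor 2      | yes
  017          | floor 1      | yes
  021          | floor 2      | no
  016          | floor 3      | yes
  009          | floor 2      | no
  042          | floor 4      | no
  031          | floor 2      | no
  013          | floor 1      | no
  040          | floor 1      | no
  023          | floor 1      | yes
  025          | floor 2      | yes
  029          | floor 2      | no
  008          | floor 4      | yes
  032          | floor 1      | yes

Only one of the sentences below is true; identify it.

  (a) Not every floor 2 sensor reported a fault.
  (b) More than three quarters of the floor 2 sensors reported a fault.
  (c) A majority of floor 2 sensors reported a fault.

(a)

|A| = 20, |A ∩ B| = 8, |A ∖ B| = 12.
(a) requires A ⊄ B (|A ∖ B| ≥ 1): true.
(b) requires |A ∩ B| / |A| > 3/4: false.
(c) requires |A ∩ B| > |A ∖ B|: false.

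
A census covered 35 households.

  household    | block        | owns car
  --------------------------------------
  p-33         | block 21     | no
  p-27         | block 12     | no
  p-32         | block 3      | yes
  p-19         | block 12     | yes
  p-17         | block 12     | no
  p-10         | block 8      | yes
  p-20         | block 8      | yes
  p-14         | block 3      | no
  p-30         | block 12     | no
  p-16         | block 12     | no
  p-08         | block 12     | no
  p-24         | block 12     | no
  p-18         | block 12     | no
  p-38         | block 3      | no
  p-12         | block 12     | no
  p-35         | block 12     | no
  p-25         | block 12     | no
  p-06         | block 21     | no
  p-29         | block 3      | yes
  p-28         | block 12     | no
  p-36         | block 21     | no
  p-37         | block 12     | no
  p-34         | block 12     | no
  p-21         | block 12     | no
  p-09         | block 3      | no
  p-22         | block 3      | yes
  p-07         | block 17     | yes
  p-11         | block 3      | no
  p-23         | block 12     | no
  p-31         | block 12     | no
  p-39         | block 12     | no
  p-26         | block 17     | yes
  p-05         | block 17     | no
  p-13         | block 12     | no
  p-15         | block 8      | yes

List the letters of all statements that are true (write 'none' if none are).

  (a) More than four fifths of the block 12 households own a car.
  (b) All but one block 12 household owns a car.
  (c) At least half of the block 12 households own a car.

none

|A| = 19, |A ∩ B| = 1, |A ∖ B| = 18.
(a) |A ∩ B| / |A| > 4/5: fails.
(b) |A ∖ B| = 1: fails.
(c) |A ∩ B| ≥ |A ∖ B|: fails.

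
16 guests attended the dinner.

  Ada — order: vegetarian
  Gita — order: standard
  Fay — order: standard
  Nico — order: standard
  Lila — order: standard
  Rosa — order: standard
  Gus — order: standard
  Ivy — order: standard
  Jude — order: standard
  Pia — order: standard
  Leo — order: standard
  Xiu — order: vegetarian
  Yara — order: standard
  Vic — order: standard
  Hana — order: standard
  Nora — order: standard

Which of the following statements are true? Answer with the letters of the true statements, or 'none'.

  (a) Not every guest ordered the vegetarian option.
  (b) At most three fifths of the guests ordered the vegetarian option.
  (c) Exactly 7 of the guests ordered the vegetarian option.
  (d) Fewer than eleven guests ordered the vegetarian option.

|A| = 16, |A ∩ B| = 2, |A ∖ B| = 14.
(a) A ⊄ B (|A ∖ B| ≥ 1): holds.
(b) |A ∩ B| / |A| ≤ 3/5: holds.
(c) |A ∩ B| = 7: fails.
(d) |A ∩ B| < 11: holds.

(a), (b), (d)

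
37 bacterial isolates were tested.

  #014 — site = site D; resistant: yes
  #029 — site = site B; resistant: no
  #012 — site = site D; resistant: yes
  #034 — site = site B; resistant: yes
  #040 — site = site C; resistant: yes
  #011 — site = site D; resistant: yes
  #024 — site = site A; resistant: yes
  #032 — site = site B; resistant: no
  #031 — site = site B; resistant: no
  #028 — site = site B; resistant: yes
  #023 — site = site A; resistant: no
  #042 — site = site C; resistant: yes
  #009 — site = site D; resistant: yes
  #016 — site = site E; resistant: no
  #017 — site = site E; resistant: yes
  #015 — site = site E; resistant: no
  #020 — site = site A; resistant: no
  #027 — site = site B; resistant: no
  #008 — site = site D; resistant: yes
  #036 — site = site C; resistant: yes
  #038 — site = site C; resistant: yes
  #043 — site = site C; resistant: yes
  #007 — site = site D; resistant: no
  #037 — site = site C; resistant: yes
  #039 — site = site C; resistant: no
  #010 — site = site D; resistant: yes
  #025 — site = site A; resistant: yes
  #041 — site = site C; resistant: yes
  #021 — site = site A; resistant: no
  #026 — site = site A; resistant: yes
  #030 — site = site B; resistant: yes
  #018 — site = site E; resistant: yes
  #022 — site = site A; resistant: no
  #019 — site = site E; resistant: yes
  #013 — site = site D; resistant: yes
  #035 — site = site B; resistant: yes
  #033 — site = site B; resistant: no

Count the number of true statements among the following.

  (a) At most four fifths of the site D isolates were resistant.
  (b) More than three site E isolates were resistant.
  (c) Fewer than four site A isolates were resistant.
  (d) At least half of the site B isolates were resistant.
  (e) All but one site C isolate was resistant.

2

(a) site D: |A| = 8, |A ∩ B| = 7; needs |A ∩ B| / |A| ≤ 4/5 — false.
(b) site E: |A| = 5, |A ∩ B| = 3; needs |A ∩ B| > 3 — false.
(c) site A: |A| = 7, |A ∩ B| = 3; needs |A ∩ B| < 4 — true.
(d) site B: |A| = 9, |A ∩ B| = 4; needs |A ∩ B| ≥ |A ∖ B| — false.
(e) site C: |A| = 8, |A ∩ B| = 7; needs |A ∖ B| = 1 — true.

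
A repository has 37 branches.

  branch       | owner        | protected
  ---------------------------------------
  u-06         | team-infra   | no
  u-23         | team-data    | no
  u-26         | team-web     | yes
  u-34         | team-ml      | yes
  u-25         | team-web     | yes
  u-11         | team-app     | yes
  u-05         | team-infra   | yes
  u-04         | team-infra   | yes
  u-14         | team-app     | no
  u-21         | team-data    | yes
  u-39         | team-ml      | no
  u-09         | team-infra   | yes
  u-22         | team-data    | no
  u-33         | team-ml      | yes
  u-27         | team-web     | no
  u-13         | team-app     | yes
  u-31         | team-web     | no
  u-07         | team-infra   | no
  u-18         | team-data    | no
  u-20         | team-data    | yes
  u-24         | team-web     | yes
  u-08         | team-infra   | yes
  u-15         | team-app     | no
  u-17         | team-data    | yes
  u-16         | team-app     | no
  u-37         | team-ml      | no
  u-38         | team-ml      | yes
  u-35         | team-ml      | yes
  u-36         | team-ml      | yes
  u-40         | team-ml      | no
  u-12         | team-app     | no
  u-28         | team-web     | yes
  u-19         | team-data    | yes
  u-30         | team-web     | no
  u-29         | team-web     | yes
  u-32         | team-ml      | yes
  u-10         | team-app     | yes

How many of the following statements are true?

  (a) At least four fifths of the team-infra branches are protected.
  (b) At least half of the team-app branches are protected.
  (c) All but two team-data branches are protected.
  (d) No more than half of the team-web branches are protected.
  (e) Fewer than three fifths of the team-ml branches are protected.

(a) team-infra: |A| = 6, |A ∩ B| = 4; needs |A ∩ B| / |A| ≥ 4/5 — false.
(b) team-app: |A| = 7, |A ∩ B| = 3; needs |A ∩ B| ≥ |A ∖ B| — false.
(c) team-data: |A| = 7, |A ∩ B| = 4; needs |A ∖ B| = 2 — false.
(d) team-web: |A| = 8, |A ∩ B| = 5; needs |A ∩ B| ≤ |A ∖ B| — false.
(e) team-ml: |A| = 9, |A ∩ B| = 6; needs |A ∩ B| / |A| < 3/5 — false.

0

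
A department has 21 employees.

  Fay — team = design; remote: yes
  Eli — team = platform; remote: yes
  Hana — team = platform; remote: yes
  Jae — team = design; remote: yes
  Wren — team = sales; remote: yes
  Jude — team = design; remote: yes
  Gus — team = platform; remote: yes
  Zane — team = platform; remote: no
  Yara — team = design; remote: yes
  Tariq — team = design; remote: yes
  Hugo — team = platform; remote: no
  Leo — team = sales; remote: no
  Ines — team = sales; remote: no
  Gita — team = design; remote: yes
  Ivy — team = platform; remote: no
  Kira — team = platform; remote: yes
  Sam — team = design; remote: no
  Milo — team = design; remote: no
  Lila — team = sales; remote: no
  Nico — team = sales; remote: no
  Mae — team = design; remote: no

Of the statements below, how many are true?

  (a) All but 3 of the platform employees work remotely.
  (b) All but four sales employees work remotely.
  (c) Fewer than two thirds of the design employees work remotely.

2

(a) platform: |A| = 7, |A ∩ B| = 4; needs |A ∖ B| = 3 — true.
(b) sales: |A| = 5, |A ∩ B| = 1; needs |A ∖ B| = 4 — true.
(c) design: |A| = 9, |A ∩ B| = 6; needs |A ∩ B| / |A| < 2/3 — false.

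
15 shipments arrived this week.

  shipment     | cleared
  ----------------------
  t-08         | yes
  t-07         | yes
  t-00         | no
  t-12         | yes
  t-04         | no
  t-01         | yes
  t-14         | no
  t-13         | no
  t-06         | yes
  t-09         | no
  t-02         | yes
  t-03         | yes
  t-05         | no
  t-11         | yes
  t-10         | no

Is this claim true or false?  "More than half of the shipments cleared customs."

Truth condition: |A ∩ B| > |A ∖ B|.
|A| = 15, |A ∩ B| = 8, |A ∖ B| = 7.
8 > 7, so the statement is true.

True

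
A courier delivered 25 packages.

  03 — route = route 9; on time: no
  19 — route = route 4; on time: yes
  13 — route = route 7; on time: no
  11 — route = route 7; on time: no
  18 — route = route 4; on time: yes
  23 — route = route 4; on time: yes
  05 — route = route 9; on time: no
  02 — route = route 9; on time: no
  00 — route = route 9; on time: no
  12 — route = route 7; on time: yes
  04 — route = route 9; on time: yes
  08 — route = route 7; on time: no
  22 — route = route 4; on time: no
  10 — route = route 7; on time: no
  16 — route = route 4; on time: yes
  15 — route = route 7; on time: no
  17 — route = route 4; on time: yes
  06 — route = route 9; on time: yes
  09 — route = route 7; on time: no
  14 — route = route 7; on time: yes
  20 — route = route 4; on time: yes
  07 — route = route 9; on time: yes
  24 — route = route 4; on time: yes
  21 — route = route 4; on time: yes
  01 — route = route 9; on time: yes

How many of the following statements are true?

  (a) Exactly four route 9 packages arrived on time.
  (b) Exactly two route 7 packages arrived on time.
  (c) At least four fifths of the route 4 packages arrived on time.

3

(a) route 9: |A| = 8, |A ∩ B| = 4; needs |A ∩ B| = 4 — true.
(b) route 7: |A| = 8, |A ∩ B| = 2; needs |A ∩ B| = 2 — true.
(c) route 4: |A| = 9, |A ∩ B| = 8; needs |A ∩ B| / |A| ≥ 4/5 — true.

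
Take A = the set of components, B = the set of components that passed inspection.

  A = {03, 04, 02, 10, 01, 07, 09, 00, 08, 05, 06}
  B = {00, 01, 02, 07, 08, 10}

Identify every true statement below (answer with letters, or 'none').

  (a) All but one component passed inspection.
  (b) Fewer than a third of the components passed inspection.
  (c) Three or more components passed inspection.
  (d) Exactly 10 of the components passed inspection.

(c)

|A| = 11, |A ∩ B| = 6, |A ∖ B| = 5.
(a) |A ∖ B| = 1: fails.
(b) |A ∩ B| / |A| < 1/3: fails.
(c) |A ∩ B| ≥ 3: holds.
(d) |A ∩ B| = 10: fails.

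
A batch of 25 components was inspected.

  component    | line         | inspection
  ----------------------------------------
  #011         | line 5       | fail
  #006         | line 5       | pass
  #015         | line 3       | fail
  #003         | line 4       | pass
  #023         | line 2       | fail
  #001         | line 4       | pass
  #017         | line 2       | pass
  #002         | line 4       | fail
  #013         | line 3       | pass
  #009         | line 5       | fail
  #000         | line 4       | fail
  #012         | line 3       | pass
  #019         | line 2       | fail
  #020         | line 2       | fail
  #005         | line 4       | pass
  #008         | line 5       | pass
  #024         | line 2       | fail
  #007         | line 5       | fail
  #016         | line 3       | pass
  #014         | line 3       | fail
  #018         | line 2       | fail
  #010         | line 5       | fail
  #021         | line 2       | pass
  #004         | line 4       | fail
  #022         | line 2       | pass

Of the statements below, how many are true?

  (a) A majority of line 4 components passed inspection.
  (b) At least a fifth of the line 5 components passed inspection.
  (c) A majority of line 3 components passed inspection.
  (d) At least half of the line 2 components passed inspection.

(a) line 4: |A| = 6, |A ∩ B| = 3; needs |A ∩ B| > |A ∖ B| — false.
(b) line 5: |A| = 6, |A ∩ B| = 2; needs |A ∩ B| / |A| ≥ 1/5 — true.
(c) line 3: |A| = 5, |A ∩ B| = 3; needs |A ∩ B| > |A ∖ B| — true.
(d) line 2: |A| = 8, |A ∩ B| = 3; needs |A ∩ B| ≥ |A ∖ B| — false.

2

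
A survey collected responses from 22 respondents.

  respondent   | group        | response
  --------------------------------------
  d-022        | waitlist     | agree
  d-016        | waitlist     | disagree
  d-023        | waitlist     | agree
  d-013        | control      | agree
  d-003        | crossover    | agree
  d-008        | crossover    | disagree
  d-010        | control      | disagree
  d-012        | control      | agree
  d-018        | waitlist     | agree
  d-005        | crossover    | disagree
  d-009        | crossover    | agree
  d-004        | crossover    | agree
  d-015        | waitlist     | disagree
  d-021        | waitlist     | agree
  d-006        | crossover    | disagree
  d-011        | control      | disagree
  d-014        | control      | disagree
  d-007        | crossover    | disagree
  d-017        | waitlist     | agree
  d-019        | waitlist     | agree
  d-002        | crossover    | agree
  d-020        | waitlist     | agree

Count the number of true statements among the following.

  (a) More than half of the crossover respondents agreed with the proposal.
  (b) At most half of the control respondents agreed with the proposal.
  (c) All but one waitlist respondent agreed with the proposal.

1

(a) crossover: |A| = 8, |A ∩ B| = 4; needs |A ∩ B| > |A ∖ B| — false.
(b) control: |A| = 5, |A ∩ B| = 2; needs |A ∩ B| ≤ |A ∖ B| — true.
(c) waitlist: |A| = 9, |A ∩ B| = 7; needs |A ∖ B| = 1 — false.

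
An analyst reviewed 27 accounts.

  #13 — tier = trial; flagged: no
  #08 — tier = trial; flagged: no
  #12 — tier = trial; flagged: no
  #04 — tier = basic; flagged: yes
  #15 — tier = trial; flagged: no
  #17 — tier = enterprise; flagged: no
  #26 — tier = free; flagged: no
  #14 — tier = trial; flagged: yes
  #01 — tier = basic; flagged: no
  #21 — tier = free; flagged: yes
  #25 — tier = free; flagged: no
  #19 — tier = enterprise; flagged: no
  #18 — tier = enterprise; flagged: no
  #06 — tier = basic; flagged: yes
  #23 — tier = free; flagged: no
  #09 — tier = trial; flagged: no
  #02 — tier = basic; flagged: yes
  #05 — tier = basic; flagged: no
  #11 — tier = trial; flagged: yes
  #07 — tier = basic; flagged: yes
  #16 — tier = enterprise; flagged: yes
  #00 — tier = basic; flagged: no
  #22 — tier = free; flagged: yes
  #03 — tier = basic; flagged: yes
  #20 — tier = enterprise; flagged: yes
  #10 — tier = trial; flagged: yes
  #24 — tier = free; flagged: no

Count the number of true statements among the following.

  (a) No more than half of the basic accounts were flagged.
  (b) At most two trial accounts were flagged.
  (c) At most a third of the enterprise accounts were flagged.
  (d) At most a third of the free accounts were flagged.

(a) basic: |A| = 8, |A ∩ B| = 5; needs |A ∩ B| ≤ |A ∖ B| — false.
(b) trial: |A| = 8, |A ∩ B| = 3; needs |A ∩ B| ≤ 2 — false.
(c) enterprise: |A| = 5, |A ∩ B| = 2; needs |A ∩ B| / |A| ≤ 1/3 — false.
(d) free: |A| = 6, |A ∩ B| = 2; needs |A ∩ B| / |A| ≤ 1/3 — true.

1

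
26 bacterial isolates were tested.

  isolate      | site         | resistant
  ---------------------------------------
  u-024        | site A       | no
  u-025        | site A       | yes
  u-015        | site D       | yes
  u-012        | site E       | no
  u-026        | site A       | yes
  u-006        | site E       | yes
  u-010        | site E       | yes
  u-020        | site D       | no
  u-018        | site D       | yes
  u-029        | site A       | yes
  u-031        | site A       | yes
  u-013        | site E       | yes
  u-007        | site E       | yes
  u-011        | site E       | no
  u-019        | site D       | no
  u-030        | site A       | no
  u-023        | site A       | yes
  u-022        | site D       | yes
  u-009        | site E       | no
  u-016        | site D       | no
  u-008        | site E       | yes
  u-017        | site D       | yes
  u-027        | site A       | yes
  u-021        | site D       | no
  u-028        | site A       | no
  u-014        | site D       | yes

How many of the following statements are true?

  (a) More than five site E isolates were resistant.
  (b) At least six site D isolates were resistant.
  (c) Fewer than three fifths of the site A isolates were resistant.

0

(a) site E: |A| = 8, |A ∩ B| = 5; needs |A ∩ B| > 5 — false.
(b) site D: |A| = 9, |A ∩ B| = 5; needs |A ∩ B| ≥ 6 — false.
(c) site A: |A| = 9, |A ∩ B| = 6; needs |A ∩ B| / |A| < 3/5 — false.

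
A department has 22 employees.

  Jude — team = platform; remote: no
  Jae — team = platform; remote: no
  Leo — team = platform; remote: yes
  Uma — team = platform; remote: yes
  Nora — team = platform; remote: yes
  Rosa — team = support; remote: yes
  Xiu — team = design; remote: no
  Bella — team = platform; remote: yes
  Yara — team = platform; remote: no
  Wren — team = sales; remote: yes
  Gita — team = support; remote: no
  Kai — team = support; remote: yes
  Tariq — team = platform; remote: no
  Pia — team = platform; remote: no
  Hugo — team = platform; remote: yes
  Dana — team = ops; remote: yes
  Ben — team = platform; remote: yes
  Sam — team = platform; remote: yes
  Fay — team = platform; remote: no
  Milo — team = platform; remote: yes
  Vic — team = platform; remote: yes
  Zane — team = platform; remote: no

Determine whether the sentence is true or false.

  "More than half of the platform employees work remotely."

The determiner here denotes the relation: |A ∩ B| > |A ∖ B|.
|A| = 16, |A ∩ B| = 9, |A ∖ B| = 7.
9 > 7, so the statement is true.

True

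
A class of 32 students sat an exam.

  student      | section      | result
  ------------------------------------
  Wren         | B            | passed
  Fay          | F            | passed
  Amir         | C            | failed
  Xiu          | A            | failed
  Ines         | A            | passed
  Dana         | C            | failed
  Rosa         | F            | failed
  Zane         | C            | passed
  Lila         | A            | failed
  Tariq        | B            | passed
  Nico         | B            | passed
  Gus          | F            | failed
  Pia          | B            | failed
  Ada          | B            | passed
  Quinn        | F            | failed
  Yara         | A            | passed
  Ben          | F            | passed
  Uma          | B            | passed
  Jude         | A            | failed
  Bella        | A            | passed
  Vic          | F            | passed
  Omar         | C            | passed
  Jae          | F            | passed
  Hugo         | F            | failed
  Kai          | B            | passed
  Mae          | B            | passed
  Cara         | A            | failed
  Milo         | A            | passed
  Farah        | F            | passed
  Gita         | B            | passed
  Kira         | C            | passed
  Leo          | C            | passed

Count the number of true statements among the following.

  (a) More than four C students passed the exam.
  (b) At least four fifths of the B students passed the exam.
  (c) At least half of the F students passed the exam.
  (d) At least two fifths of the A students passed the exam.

3

(a) C: |A| = 6, |A ∩ B| = 4; needs |A ∩ B| > 4 — false.
(b) B: |A| = 9, |A ∩ B| = 8; needs |A ∩ B| / |A| ≥ 4/5 — true.
(c) F: |A| = 9, |A ∩ B| = 5; needs |A ∩ B| ≥ |A ∖ B| — true.
(d) A: |A| = 8, |A ∩ B| = 4; needs |A ∩ B| / |A| ≥ 2/5 — true.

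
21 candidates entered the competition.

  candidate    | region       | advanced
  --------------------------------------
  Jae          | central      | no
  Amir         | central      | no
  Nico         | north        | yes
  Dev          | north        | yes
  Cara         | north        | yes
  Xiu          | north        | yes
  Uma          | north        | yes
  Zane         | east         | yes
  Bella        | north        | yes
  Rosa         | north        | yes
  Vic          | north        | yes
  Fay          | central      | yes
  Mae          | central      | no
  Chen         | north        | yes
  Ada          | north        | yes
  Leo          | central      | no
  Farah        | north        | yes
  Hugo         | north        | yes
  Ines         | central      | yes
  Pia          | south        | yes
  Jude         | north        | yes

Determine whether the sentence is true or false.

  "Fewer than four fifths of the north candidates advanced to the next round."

False

Truth condition: |A ∩ B| / |A| < 4/5.
A (the restrictor) = {Nico, Dev, Cara, Xiu, Uma, Bella, Rosa, Vic, Chen, Ada, Farah, Hugo, Jude}, |A| = 13.
A ∩ B = {Nico, Dev, Cara, Xiu, Uma, Bella, Rosa, Vic, Chen, Ada, Farah, Hugo, Jude}, so |A ∩ B| = 13.
A ∖ B = {}, so |A ∖ B| = 0.
|A ∩ B|/|A| = 13/13, so the statement is false.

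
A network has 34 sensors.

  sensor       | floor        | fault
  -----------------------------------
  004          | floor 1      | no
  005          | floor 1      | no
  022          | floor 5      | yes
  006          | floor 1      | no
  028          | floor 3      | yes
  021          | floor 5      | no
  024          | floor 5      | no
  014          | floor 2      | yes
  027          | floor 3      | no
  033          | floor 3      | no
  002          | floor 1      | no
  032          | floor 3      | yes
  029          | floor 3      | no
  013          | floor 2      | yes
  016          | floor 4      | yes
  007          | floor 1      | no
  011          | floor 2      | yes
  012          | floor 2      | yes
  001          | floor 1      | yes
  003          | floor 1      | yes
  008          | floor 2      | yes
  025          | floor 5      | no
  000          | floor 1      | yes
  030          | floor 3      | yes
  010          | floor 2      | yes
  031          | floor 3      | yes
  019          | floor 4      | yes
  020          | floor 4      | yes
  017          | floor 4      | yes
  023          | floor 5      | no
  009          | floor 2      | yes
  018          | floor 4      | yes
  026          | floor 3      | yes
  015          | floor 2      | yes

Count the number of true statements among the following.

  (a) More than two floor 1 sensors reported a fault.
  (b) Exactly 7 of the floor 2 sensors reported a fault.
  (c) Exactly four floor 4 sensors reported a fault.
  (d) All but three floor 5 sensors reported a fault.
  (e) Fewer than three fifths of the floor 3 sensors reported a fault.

1

(a) floor 1: |A| = 8, |A ∩ B| = 3; needs |A ∩ B| > 2 — true.
(b) floor 2: |A| = 8, |A ∩ B| = 8; needs |A ∩ B| = 7 — false.
(c) floor 4: |A| = 5, |A ∩ B| = 5; needs |A ∩ B| = 4 — false.
(d) floor 5: |A| = 5, |A ∩ B| = 1; needs |A ∖ B| = 3 — false.
(e) floor 3: |A| = 8, |A ∩ B| = 5; needs |A ∩ B| / |A| < 3/5 — false.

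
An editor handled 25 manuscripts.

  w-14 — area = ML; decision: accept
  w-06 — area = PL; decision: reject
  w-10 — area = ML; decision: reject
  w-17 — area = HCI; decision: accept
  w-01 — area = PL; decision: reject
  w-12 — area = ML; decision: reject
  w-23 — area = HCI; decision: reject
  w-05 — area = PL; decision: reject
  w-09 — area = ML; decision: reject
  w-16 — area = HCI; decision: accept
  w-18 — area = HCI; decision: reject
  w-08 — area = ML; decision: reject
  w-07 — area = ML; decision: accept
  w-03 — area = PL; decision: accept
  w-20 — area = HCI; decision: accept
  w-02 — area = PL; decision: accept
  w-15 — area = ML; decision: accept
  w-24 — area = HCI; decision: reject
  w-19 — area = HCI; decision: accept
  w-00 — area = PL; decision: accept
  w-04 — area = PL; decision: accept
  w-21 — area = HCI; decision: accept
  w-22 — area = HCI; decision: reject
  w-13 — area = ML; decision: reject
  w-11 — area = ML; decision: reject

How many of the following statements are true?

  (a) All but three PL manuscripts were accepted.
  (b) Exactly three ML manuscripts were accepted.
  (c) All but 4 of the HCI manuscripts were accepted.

(a) PL: |A| = 7, |A ∩ B| = 4; needs |A ∖ B| = 3 — true.
(b) ML: |A| = 9, |A ∩ B| = 3; needs |A ∩ B| = 3 — true.
(c) HCI: |A| = 9, |A ∩ B| = 5; needs |A ∖ B| = 4 — true.

3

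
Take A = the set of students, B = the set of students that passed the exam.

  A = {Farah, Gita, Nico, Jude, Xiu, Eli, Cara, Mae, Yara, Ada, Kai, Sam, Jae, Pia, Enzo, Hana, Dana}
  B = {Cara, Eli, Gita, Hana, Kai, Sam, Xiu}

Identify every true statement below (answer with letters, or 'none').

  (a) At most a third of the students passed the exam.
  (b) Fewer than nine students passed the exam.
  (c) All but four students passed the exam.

|A| = 17, |A ∩ B| = 7, |A ∖ B| = 10.
(a) |A ∩ B| / |A| ≤ 1/3: fails.
(b) |A ∩ B| < 9: holds.
(c) |A ∖ B| = 4: fails.

(b)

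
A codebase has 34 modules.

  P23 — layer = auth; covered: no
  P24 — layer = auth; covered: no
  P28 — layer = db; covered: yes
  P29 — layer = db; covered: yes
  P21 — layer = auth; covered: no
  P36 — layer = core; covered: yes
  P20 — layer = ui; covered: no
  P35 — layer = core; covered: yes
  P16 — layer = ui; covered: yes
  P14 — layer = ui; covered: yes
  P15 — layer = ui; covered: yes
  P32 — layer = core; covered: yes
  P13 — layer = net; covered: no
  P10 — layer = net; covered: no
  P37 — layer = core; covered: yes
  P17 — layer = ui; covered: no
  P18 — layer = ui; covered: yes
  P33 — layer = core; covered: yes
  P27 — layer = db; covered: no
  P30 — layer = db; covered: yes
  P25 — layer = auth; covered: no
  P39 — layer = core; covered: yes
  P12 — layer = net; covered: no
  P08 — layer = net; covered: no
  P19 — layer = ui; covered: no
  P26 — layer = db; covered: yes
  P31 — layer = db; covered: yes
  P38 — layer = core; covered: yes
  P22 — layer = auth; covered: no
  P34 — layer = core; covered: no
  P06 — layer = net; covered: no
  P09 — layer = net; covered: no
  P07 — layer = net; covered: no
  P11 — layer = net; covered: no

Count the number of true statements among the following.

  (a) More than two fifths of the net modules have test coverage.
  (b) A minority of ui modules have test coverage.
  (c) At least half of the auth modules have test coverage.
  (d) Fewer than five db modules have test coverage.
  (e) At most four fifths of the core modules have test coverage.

0

(a) net: |A| = 8, |A ∩ B| = 0; needs |A ∩ B| / |A| > 2/5 — false.
(b) ui: |A| = 7, |A ∩ B| = 4; needs |A ∩ B| < |A ∖ B| — false.
(c) auth: |A| = 5, |A ∩ B| = 0; needs |A ∩ B| ≥ |A ∖ B| — false.
(d) db: |A| = 6, |A ∩ B| = 5; needs |A ∩ B| < 5 — false.
(e) core: |A| = 8, |A ∩ B| = 7; needs |A ∩ B| / |A| ≤ 4/5 — false.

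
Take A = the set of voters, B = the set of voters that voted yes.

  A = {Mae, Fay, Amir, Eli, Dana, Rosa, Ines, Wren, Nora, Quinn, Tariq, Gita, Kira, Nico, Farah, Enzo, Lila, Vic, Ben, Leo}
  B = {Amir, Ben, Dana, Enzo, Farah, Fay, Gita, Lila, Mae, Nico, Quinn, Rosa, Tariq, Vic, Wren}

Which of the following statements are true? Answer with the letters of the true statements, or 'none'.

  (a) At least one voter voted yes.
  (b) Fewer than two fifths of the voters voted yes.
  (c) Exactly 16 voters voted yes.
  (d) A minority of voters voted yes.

(a)

|A| = 20, |A ∩ B| = 15, |A ∖ B| = 5.
(a) A ∩ B ≠ ∅ (|A ∩ B| ≥ 1): holds.
(b) |A ∩ B| / |A| < 2/5: fails.
(c) |A ∩ B| = 16: fails.
(d) |A ∩ B| < |A ∖ B|: fails.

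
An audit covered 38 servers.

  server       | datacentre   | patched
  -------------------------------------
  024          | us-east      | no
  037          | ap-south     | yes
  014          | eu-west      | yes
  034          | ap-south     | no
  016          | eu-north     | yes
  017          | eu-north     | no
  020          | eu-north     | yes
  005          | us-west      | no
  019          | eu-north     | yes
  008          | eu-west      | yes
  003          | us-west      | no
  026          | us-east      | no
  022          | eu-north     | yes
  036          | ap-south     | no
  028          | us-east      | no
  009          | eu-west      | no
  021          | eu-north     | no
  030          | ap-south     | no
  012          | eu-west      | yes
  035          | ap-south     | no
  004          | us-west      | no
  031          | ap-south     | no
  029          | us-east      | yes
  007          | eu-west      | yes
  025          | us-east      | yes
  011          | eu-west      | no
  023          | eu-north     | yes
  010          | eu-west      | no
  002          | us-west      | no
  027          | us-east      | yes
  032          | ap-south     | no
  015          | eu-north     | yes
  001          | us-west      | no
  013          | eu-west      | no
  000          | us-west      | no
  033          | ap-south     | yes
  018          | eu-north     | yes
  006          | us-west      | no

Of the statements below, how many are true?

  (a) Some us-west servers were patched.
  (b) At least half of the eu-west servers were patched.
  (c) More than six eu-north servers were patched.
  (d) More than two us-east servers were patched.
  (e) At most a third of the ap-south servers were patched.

4

(a) us-west: |A| = 7, |A ∩ B| = 0; needs A ∩ B ≠ ∅ (|A ∩ B| ≥ 1) — false.
(b) eu-west: |A| = 8, |A ∩ B| = 4; needs |A ∩ B| ≥ |A ∖ B| — true.
(c) eu-north: |A| = 9, |A ∩ B| = 7; needs |A ∩ B| > 6 — true.
(d) us-east: |A| = 6, |A ∩ B| = 3; needs |A ∩ B| > 2 — true.
(e) ap-south: |A| = 8, |A ∩ B| = 2; needs |A ∩ B| / |A| ≤ 1/3 — true.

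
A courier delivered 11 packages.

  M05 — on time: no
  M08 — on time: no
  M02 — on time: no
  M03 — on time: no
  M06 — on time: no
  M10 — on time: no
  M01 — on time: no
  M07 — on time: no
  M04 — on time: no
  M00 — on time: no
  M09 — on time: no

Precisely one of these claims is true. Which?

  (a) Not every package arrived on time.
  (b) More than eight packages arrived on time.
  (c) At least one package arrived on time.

|A| = 11, |A ∩ B| = 0, |A ∖ B| = 11.
(a) requires A ⊄ B (|A ∖ B| ≥ 1): true.
(b) requires |A ∩ B| > 8: false.
(c) requires A ∩ B ≠ ∅ (|A ∩ B| ≥ 1): false.

(a)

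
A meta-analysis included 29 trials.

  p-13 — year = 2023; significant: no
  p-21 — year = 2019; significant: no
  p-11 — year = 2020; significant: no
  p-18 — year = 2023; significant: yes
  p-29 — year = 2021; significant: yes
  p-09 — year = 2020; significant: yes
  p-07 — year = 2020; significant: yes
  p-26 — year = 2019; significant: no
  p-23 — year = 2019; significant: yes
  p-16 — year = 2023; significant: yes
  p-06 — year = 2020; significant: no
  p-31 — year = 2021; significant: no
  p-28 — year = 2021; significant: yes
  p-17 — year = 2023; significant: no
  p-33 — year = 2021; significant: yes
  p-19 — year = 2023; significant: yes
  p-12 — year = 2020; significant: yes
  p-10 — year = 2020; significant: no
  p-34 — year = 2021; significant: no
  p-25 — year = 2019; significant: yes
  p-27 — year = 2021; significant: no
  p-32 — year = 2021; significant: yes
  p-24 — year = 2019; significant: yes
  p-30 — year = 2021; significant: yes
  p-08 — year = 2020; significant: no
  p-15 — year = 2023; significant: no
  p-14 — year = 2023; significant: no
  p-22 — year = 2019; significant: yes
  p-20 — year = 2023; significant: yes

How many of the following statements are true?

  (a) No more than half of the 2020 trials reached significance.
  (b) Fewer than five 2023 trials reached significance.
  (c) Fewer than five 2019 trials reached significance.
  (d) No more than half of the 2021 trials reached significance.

3

(a) 2020: |A| = 7, |A ∩ B| = 3; needs |A ∩ B| ≤ |A ∖ B| — true.
(b) 2023: |A| = 8, |A ∩ B| = 4; needs |A ∩ B| < 5 — true.
(c) 2019: |A| = 6, |A ∩ B| = 4; needs |A ∩ B| < 5 — true.
(d) 2021: |A| = 8, |A ∩ B| = 5; needs |A ∩ B| ≤ |A ∖ B| — false.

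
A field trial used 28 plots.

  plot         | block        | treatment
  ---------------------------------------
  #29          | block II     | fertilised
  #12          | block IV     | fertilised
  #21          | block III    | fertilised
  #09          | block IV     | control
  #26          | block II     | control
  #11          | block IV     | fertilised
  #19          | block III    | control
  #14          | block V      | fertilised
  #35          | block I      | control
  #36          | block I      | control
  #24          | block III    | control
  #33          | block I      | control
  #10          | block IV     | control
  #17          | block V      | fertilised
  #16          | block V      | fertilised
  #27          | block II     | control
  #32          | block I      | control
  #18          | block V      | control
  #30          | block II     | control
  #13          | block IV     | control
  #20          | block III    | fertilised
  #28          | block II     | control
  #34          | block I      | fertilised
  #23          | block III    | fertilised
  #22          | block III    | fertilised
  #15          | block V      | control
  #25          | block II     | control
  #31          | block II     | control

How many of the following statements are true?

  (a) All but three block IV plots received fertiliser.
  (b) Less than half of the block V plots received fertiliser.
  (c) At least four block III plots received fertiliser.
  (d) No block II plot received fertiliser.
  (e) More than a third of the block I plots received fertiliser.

(a) block IV: |A| = 5, |A ∩ B| = 2; needs |A ∖ B| = 3 — true.
(b) block V: |A| = 5, |A ∩ B| = 3; needs |A ∩ B| < |A ∖ B| — false.
(c) block III: |A| = 6, |A ∩ B| = 4; needs |A ∩ B| ≥ 4 — true.
(d) block II: |A| = 7, |A ∩ B| = 1; needs A ∩ B = ∅ (|A ∩ B| = 0) — false.
(e) block I: |A| = 5, |A ∩ B| = 1; needs |A ∩ B| / |A| > 1/3 — false.

2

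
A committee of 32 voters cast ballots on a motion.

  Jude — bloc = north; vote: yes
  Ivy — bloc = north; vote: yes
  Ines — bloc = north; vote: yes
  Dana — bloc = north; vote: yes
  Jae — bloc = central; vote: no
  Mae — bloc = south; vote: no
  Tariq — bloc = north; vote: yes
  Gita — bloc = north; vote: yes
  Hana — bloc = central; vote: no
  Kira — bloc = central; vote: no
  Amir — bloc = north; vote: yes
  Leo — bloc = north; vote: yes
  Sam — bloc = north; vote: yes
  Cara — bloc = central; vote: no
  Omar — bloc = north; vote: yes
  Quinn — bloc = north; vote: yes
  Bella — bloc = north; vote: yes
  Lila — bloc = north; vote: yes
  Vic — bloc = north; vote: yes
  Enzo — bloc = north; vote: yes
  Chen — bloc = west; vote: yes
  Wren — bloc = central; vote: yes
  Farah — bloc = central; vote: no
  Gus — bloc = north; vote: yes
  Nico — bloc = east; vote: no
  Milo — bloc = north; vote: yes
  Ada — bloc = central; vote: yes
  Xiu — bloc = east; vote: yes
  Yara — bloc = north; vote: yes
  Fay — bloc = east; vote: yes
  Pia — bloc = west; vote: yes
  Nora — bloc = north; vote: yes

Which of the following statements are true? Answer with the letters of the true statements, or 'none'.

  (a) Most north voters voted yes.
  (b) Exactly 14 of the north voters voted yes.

(a)

|A| = 19, |A ∩ B| = 19, |A ∖ B| = 0.
(a) |A ∩ B| > |A ∖ B|: holds.
(b) |A ∩ B| = 14: fails.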